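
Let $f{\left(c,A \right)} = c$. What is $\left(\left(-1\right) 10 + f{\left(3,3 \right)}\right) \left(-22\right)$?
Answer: $154$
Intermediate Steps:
$\left(\left(-1\right) 10 + f{\left(3,3 \right)}\right) \left(-22\right) = \left(\left(-1\right) 10 + 3\right) \left(-22\right) = \left(-10 + 3\right) \left(-22\right) = \left(-7\right) \left(-22\right) = 154$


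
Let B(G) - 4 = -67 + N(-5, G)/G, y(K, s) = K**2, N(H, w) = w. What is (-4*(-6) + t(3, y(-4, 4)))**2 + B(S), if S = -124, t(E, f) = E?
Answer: 667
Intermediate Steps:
B(G) = -62 (B(G) = 4 + (-67 + G/G) = 4 + (-67 + 1) = 4 - 66 = -62)
(-4*(-6) + t(3, y(-4, 4)))**2 + B(S) = (-4*(-6) + 3)**2 - 62 = (24 + 3)**2 - 62 = 27**2 - 62 = 729 - 62 = 667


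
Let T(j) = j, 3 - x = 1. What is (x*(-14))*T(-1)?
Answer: 28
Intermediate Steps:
x = 2 (x = 3 - 1*1 = 3 - 1 = 2)
(x*(-14))*T(-1) = (2*(-14))*(-1) = -28*(-1) = 28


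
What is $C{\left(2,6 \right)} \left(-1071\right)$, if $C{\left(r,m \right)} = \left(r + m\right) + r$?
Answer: $-10710$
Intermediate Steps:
$C{\left(r,m \right)} = m + 2 r$ ($C{\left(r,m \right)} = \left(m + r\right) + r = m + 2 r$)
$C{\left(2,6 \right)} \left(-1071\right) = \left(6 + 2 \cdot 2\right) \left(-1071\right) = \left(6 + 4\right) \left(-1071\right) = 10 \left(-1071\right) = -10710$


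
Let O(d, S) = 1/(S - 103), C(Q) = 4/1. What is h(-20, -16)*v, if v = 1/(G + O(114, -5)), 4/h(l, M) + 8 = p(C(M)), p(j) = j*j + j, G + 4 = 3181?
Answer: 36/343115 ≈ 0.00010492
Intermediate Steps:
G = 3177 (G = -4 + 3181 = 3177)
C(Q) = 4 (C(Q) = 4*1 = 4)
p(j) = j + j**2 (p(j) = j**2 + j = j + j**2)
O(d, S) = 1/(-103 + S)
h(l, M) = 1/3 (h(l, M) = 4/(-8 + 4*(1 + 4)) = 4/(-8 + 4*5) = 4/(-8 + 20) = 4/12 = 4*(1/12) = 1/3)
v = 108/343115 (v = 1/(3177 + 1/(-103 - 5)) = 1/(3177 + 1/(-108)) = 1/(3177 - 1/108) = 1/(343115/108) = 108/343115 ≈ 0.00031476)
h(-20, -16)*v = (1/3)*(108/343115) = 36/343115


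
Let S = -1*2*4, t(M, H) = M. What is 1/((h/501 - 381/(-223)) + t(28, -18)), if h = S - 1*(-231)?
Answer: 111723/3368854 ≈ 0.033163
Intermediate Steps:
S = -8 (S = -2*4 = -8)
h = 223 (h = -8 - 1*(-231) = -8 + 231 = 223)
1/((h/501 - 381/(-223)) + t(28, -18)) = 1/((223/501 - 381/(-223)) + 28) = 1/((223*(1/501) - 381*(-1/223)) + 28) = 1/((223/501 + 381/223) + 28) = 1/(240610/111723 + 28) = 1/(3368854/111723) = 111723/3368854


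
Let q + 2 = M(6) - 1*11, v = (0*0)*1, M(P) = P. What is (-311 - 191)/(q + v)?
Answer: 502/7 ≈ 71.714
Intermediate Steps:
v = 0 (v = 0*1 = 0)
q = -7 (q = -2 + (6 - 1*11) = -2 + (6 - 11) = -2 - 5 = -7)
(-311 - 191)/(q + v) = (-311 - 191)/(-7 + 0) = -502/(-7) = -502*(-1/7) = 502/7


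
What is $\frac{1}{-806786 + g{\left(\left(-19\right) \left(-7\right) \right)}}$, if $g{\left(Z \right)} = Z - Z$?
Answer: $- \frac{1}{806786} \approx -1.2395 \cdot 10^{-6}$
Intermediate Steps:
$g{\left(Z \right)} = 0$
$\frac{1}{-806786 + g{\left(\left(-19\right) \left(-7\right) \right)}} = \frac{1}{-806786 + 0} = \frac{1}{-806786} = - \frac{1}{806786}$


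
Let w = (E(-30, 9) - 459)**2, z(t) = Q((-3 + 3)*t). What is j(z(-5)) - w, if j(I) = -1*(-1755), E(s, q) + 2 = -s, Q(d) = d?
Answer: -184006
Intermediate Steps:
E(s, q) = -2 - s
z(t) = 0 (z(t) = (-3 + 3)*t = 0*t = 0)
w = 185761 (w = ((-2 - 1*(-30)) - 459)**2 = ((-2 + 30) - 459)**2 = (28 - 459)**2 = (-431)**2 = 185761)
j(I) = 1755
j(z(-5)) - w = 1755 - 1*185761 = 1755 - 185761 = -184006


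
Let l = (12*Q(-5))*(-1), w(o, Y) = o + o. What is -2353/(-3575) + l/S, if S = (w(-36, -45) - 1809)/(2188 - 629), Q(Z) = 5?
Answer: 789817/15675 ≈ 50.387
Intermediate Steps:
w(o, Y) = 2*o
S = -1881/1559 (S = (2*(-36) - 1809)/(2188 - 629) = (-72 - 1809)/1559 = -1881*1/1559 = -1881/1559 ≈ -1.2065)
l = -60 (l = (12*5)*(-1) = 60*(-1) = -60)
-2353/(-3575) + l/S = -2353/(-3575) - 60/(-1881/1559) = -2353*(-1/3575) - 60*(-1559/1881) = 181/275 + 31180/627 = 789817/15675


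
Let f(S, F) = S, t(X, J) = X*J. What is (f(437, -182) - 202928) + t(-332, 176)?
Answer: -260923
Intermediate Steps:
t(X, J) = J*X
(f(437, -182) - 202928) + t(-332, 176) = (437 - 202928) + 176*(-332) = -202491 - 58432 = -260923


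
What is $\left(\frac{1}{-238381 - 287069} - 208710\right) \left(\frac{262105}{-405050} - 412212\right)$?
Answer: $\frac{3662137098644208546041}{42566704500} \approx 8.6033 \cdot 10^{10}$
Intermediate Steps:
$\left(\frac{1}{-238381 - 287069} - 208710\right) \left(\frac{262105}{-405050} - 412212\right) = \left(\frac{1}{-525450} - 208710\right) \left(262105 \left(- \frac{1}{405050}\right) - 412212\right) = \left(- \frac{1}{525450} - 208710\right) \left(- \frac{52421}{81010} - 412212\right) = \left(- \frac{109666669501}{525450}\right) \left(- \frac{33393346541}{81010}\right) = \frac{3662137098644208546041}{42566704500}$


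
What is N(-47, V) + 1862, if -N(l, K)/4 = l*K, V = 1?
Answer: 2050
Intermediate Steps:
N(l, K) = -4*K*l (N(l, K) = -4*l*K = -4*K*l)
N(-47, V) + 1862 = -4*1*(-47) + 1862 = 188 + 1862 = 2050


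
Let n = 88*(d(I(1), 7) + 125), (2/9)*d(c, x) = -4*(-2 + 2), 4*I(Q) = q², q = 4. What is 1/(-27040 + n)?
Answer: -1/16040 ≈ -6.2344e-5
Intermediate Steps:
I(Q) = 4 (I(Q) = (¼)*4² = (¼)*16 = 4)
d(c, x) = 0 (d(c, x) = 9*(-4*(-2 + 2))/2 = 9*(-4*0)/2 = (9/2)*0 = 0)
n = 11000 (n = 88*(0 + 125) = 88*125 = 11000)
1/(-27040 + n) = 1/(-27040 + 11000) = 1/(-16040) = -1/16040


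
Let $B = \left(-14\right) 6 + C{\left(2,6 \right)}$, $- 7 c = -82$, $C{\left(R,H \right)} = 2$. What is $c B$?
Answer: $- \frac{6724}{7} \approx -960.57$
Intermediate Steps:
$c = \frac{82}{7}$ ($c = \left(- \frac{1}{7}\right) \left(-82\right) = \frac{82}{7} \approx 11.714$)
$B = -82$ ($B = \left(-14\right) 6 + 2 = -84 + 2 = -82$)
$c B = \frac{82}{7} \left(-82\right) = - \frac{6724}{7}$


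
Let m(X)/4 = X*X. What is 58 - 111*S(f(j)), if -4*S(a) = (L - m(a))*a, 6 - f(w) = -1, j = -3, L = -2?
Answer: -76807/2 ≈ -38404.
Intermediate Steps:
m(X) = 4*X² (m(X) = 4*(X*X) = 4*X²)
f(w) = 7 (f(w) = 6 - 1*(-1) = 6 + 1 = 7)
S(a) = -a*(-2 - 4*a²)/4 (S(a) = -(-2 - 4*a²)*a/4 = -a*(-2 - 4*a²)/4)
58 - 111*S(f(j)) = 58 - 111*(7³ + (½)*7) = 58 - 111*(343 + 7/2) = 58 - 111*693/2 = 58 - 76923/2 = -76807/2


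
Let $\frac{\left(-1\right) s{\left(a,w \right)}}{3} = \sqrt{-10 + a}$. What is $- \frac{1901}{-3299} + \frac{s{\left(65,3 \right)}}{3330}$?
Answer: $\frac{1901}{3299} - \frac{\sqrt{55}}{1110} \approx 0.56955$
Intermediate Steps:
$s{\left(a,w \right)} = - 3 \sqrt{-10 + a}$
$- \frac{1901}{-3299} + \frac{s{\left(65,3 \right)}}{3330} = - \frac{1901}{-3299} + \frac{\left(-3\right) \sqrt{-10 + 65}}{3330} = \left(-1901\right) \left(- \frac{1}{3299}\right) + - 3 \sqrt{55} \cdot \frac{1}{3330} = \frac{1901}{3299} - \frac{\sqrt{55}}{1110}$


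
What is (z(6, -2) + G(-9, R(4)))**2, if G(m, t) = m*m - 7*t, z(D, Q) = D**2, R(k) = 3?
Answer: 9216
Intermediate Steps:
G(m, t) = m**2 - 7*t
(z(6, -2) + G(-9, R(4)))**2 = (6**2 + ((-9)**2 - 7*3))**2 = (36 + (81 - 21))**2 = (36 + 60)**2 = 96**2 = 9216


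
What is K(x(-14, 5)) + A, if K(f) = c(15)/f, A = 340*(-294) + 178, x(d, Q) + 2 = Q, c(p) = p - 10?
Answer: -299341/3 ≈ -99780.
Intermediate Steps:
c(p) = -10 + p
x(d, Q) = -2 + Q
A = -99782 (A = -99960 + 178 = -99782)
K(f) = 5/f (K(f) = (-10 + 15)/f = 5/f)
K(x(-14, 5)) + A = 5/(-2 + 5) - 99782 = 5/3 - 99782 = -299341/3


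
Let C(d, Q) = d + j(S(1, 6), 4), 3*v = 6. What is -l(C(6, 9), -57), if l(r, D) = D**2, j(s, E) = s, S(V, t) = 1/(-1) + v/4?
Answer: -3249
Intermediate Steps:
v = 2 (v = (1/3)*6 = 2)
S(V, t) = -1/2 (S(V, t) = 1/(-1) + 2/4 = 1*(-1) + 2*(1/4) = -1 + 1/2 = -1/2)
C(d, Q) = -1/2 + d (C(d, Q) = d - 1/2 = -1/2 + d)
-l(C(6, 9), -57) = -1*(-57)**2 = -1*3249 = -3249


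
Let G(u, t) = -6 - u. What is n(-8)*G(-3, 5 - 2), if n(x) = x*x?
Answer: -192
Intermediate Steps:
n(x) = x²
n(-8)*G(-3, 5 - 2) = (-8)²*(-6 - 1*(-3)) = 64*(-6 + 3) = 64*(-3) = -192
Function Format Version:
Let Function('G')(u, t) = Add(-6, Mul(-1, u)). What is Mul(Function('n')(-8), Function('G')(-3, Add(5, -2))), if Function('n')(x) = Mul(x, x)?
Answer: -192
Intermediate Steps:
Function('n')(x) = Pow(x, 2)
Mul(Function('n')(-8), Function('G')(-3, Add(5, -2))) = Mul(Pow(-8, 2), Add(-6, Mul(-1, -3))) = Mul(64, Add(-6, 3)) = Mul(64, -3) = -192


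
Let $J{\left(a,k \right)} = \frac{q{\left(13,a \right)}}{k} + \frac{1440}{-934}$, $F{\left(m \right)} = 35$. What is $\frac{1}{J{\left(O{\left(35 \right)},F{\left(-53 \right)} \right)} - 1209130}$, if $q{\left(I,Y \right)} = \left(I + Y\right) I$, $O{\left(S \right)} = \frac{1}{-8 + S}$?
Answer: $- \frac{441315}{533605749358} \approx -8.2704 \cdot 10^{-7}$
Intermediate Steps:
$q{\left(I,Y \right)} = I \left(I + Y\right)$
$J{\left(a,k \right)} = - \frac{720}{467} + \frac{169 + 13 a}{k}$ ($J{\left(a,k \right)} = \frac{13 \left(13 + a\right)}{k} + \frac{1440}{-934} = \frac{169 + 13 a}{k} + 1440 \left(- \frac{1}{934}\right) = \frac{169 + 13 a}{k} - \frac{720}{467} = - \frac{720}{467} + \frac{169 + 13 a}{k}$)
$\frac{1}{J{\left(O{\left(35 \right)},F{\left(-53 \right)} \right)} - 1209130} = \frac{1}{\frac{78923 - 25200 + \frac{6071}{-8 + 35}}{467 \cdot 35} - 1209130} = \frac{1}{\frac{1}{467} \cdot \frac{1}{35} \left(78923 - 25200 + \frac{6071}{27}\right) - 1209130} = \frac{1}{\frac{1}{467} \cdot \frac{1}{35} \cdot \frac{1456592}{27} - 1209130} = \frac{1}{\frac{1456592}{441315} - 1209130} = \frac{1}{- \frac{533605749358}{441315}} = - \frac{441315}{533605749358}$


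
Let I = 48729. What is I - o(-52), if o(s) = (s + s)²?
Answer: 37913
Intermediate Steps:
o(s) = 4*s² (o(s) = (2*s)² = 4*s²)
I - o(-52) = 48729 - 4*(-52)² = 48729 - 4*2704 = 48729 - 1*10816 = 48729 - 10816 = 37913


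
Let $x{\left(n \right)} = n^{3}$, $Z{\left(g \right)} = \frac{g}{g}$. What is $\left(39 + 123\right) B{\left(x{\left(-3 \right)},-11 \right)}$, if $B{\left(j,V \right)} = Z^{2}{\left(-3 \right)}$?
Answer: $162$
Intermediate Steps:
$Z{\left(g \right)} = 1$
$B{\left(j,V \right)} = 1$ ($B{\left(j,V \right)} = 1^{2} = 1$)
$\left(39 + 123\right) B{\left(x{\left(-3 \right)},-11 \right)} = \left(39 + 123\right) 1 = 162 \cdot 1 = 162$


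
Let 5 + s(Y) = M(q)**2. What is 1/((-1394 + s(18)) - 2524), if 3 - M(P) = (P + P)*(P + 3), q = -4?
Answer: -1/3898 ≈ -0.00025654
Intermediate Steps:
M(P) = 3 - 2*P*(3 + P) (M(P) = 3 - (P + P)*(P + 3) = 3 - 2*P*(3 + P))
s(Y) = 20 (s(Y) = -5 + (3 - 6*(-4) - 2*(-4)**2)**2 = -5 + (3 + 24 - 2*16)**2 = -5 + (3 + 24 - 32)**2 = -5 + (-5)**2 = -5 + 25 = 20)
1/((-1394 + s(18)) - 2524) = 1/((-1394 + 20) - 2524) = 1/(-1374 - 2524) = 1/(-3898) = -1/3898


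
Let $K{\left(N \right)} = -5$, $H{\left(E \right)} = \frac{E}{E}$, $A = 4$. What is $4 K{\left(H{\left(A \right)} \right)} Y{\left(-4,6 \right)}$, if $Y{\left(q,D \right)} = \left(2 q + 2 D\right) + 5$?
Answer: $-180$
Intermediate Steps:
$H{\left(E \right)} = 1$
$Y{\left(q,D \right)} = 5 + 2 D + 2 q$ ($Y{\left(q,D \right)} = \left(2 D + 2 q\right) + 5 = 5 + 2 D + 2 q$)
$4 K{\left(H{\left(A \right)} \right)} Y{\left(-4,6 \right)} = 4 \left(-5\right) \left(5 + 2 \cdot 6 + 2 \left(-4\right)\right) = - 20 \left(5 + 12 - 8\right) = \left(-20\right) 9 = -180$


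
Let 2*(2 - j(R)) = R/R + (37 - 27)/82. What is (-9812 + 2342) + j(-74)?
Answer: -306211/41 ≈ -7468.6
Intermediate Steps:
j(R) = 59/41 (j(R) = 2 - (R/R + (37 - 27)/82)/2 = 2 - (1 + 10*(1/82))/2 = 2 - (1 + 5/41)/2 = 2 - ½*46/41 = 2 - 23/41 = 59/41)
(-9812 + 2342) + j(-74) = (-9812 + 2342) + 59/41 = -7470 + 59/41 = -306211/41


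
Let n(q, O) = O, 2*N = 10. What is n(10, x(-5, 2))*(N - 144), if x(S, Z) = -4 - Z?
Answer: 834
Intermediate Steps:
N = 5 (N = (1/2)*10 = 5)
n(10, x(-5, 2))*(N - 144) = (-4 - 1*2)*(5 - 144) = (-4 - 2)*(-139) = -6*(-139) = 834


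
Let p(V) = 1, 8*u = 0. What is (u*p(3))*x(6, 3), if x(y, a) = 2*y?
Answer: 0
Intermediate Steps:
u = 0 (u = (⅛)*0 = 0)
(u*p(3))*x(6, 3) = (0*1)*(2*6) = 0*12 = 0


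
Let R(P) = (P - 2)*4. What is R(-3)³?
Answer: -8000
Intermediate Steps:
R(P) = -8 + 4*P (R(P) = (-2 + P)*4 = -8 + 4*P)
R(-3)³ = (-8 + 4*(-3))³ = (-8 - 12)³ = (-20)³ = -8000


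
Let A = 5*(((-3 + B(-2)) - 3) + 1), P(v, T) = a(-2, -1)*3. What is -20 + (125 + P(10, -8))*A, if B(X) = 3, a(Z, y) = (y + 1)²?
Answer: -1270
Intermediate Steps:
a(Z, y) = (1 + y)²
P(v, T) = 0 (P(v, T) = (1 - 1)²*3 = 0²*3 = 0*3 = 0)
A = -10 (A = 5*(((-3 + 3) - 3) + 1) = 5*((0 - 3) + 1) = 5*(-3 + 1) = 5*(-2) = -10)
-20 + (125 + P(10, -8))*A = -20 + (125 + 0)*(-10) = -20 + 125*(-10) = -20 - 1250 = -1270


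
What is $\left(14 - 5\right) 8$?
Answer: $72$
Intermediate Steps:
$\left(14 - 5\right) 8 = 9 \cdot 8 = 72$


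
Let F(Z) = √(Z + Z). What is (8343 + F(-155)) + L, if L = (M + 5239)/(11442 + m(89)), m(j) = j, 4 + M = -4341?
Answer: 96204027/11531 + I*√310 ≈ 8343.1 + 17.607*I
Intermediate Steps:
M = -4345 (M = -4 - 4341 = -4345)
F(Z) = √2*√Z (F(Z) = √(2*Z) = √2*√Z)
L = 894/11531 (L = (-4345 + 5239)/(11442 + 89) = 894/11531 ≈ 0.077530)
(8343 + F(-155)) + L = (8343 + √2*√(-155)) + 894/11531 = (8343 + √2*(I*√155)) + 894/11531 = (8343 + I*√310) + 894/11531 = 96204027/11531 + I*√310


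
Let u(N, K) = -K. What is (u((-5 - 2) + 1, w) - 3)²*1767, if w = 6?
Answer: 143127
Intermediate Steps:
(u((-5 - 2) + 1, w) - 3)²*1767 = (-1*6 - 3)²*1767 = (-6 - 3)²*1767 = (-9)²*1767 = 81*1767 = 143127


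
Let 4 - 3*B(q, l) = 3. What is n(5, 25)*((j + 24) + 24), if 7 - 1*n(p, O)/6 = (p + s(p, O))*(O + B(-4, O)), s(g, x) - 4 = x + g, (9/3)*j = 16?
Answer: -313920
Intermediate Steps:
j = 16/3 (j = (1/3)*16 = 16/3 ≈ 5.3333)
s(g, x) = 4 + g + x (s(g, x) = 4 + (x + g) = 4 + (g + x) = 4 + g + x)
B(q, l) = 1/3 (B(q, l) = 4/3 - 1/3*3 = 4/3 - 1 = 1/3)
n(p, O) = 42 - 6*(1/3 + O)*(4 + O + 2*p) (n(p, O) = 42 - 6*(p + (4 + p + O))*(O + 1/3) = 42 - 6*(p + (4 + O + p))*(1/3 + O) = 42 - 6*(4 + O + 2*p)*(1/3 + O) = 42 - 6*(1/3 + O)*(4 + O + 2*p))
n(5, 25)*((j + 24) + 24) = (34 - 26*25 - 6*25**2 - 4*5 - 12*25*5)*((16/3 + 24) + 24) = (34 - 650 - 6*625 - 20 - 1500)*(88/3 + 24) = (34 - 650 - 3750 - 20 - 1500)*(160/3) = -5886*160/3 = -313920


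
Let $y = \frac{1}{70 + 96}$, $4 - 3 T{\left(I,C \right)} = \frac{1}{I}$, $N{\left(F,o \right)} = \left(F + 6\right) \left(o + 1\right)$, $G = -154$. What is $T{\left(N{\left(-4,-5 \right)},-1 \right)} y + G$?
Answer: $- \frac{204501}{1328} \approx -153.99$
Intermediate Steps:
$N{\left(F,o \right)} = \left(1 + o\right) \left(6 + F\right)$ ($N{\left(F,o \right)} = \left(6 + F\right) \left(1 + o\right) = \left(1 + o\right) \left(6 + F\right)$)
$T{\left(I,C \right)} = \frac{4}{3} - \frac{1}{3 I}$
$y = \frac{1}{166} \approx 0.0060241$
$T{\left(N{\left(-4,-5 \right)},-1 \right)} y + G = \frac{-1 + 4 \left(6 - 4 + 6 \left(-5\right) - -20\right)}{3 \left(6 - 4 + 6 \left(-5\right) - -20\right)} \frac{1}{166} - 154 = \frac{-1 + 4 \left(6 - 4 - 30 + 20\right)}{3 \left(6 - 4 - 30 + 20\right)} \frac{1}{166} - 154 = \frac{-1 + 4 \left(-8\right)}{3 \left(-8\right)} \frac{1}{166} - 154 = \frac{1}{3} \left(- \frac{1}{8}\right) \left(-1 - 32\right) \frac{1}{166} - 154 = \frac{1}{3} \left(- \frac{1}{8}\right) \left(-33\right) \frac{1}{166} - 154 = \frac{11}{8} \cdot \frac{1}{166} - 154 = \frac{11}{1328} - 154 = - \frac{204501}{1328}$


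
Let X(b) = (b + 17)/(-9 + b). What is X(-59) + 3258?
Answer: 110793/34 ≈ 3258.6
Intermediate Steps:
X(b) = (17 + b)/(-9 + b)
X(-59) + 3258 = (17 - 59)/(-9 - 59) + 3258 = -42/(-68) + 3258 = -1/68*(-42) + 3258 = 21/34 + 3258 = 110793/34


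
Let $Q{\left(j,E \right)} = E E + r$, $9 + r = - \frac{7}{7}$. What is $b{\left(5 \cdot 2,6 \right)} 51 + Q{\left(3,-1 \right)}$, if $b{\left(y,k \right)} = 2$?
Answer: $93$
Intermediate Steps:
$r = -10$ ($r = -9 - \frac{7}{7} = -9 - 1 = -10$)
$Q{\left(j,E \right)} = -10 + E^{2}$ ($Q{\left(j,E \right)} = E E - 10 = E^{2} - 10 = -10 + E^{2}$)
$b{\left(5 \cdot 2,6 \right)} 51 + Q{\left(3,-1 \right)} = 2 \cdot 51 - \left(10 - \left(-1\right)^{2}\right) = 102 + \left(-10 + 1\right) = 102 - 9 = 93$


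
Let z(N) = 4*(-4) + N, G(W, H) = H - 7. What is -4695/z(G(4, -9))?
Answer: 4695/32 ≈ 146.72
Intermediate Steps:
G(W, H) = -7 + H
z(N) = -16 + N
-4695/z(G(4, -9)) = -4695/(-16 + (-7 - 9)) = -4695/(-16 - 16) = -4695/(-32) = -4695*(-1/32) = 4695/32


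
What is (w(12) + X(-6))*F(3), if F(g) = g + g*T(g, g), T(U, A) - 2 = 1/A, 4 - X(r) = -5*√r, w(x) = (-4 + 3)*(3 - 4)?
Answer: 50 + 50*I*√6 ≈ 50.0 + 122.47*I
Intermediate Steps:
w(x) = 1 (w(x) = -1*(-1) = 1)
X(r) = 4 + 5*√r (X(r) = 4 - (-5)*√r = 4 + 5*√r)
T(U, A) = 2 + 1/A
F(g) = g + g*(2 + 1/g)
(w(12) + X(-6))*F(3) = (1 + (4 + 5*√(-6)))*(1 + 3*3) = (1 + (4 + 5*(I*√6)))*(1 + 9) = (1 + (4 + 5*I*√6))*10 = (5 + 5*I*√6)*10 = 50 + 50*I*√6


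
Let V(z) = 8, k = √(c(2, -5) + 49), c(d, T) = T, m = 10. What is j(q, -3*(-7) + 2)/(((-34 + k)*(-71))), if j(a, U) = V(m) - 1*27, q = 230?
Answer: -323/39476 - 19*√11/39476 ≈ -0.0097785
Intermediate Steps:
k = 2*√11 (k = √(-5 + 49) = √44 = 2*√11 ≈ 6.6332)
j(a, U) = -19 (j(a, U) = 8 - 1*27 = 8 - 27 = -19)
j(q, -3*(-7) + 2)/(((-34 + k)*(-71))) = -19*(-1/(71*(-34 + 2*√11))) = -19/(2414 - 142*√11)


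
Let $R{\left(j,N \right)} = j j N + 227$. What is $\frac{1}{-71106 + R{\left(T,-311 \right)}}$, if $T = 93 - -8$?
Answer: $- \frac{1}{3243390} \approx -3.0832 \cdot 10^{-7}$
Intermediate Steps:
$T = 101$ ($T = 93 + 8 = 101$)
$R{\left(j,N \right)} = 227 + N j^{2}$ ($R{\left(j,N \right)} = j^{2} N + 227 = N j^{2} + 227 = 227 + N j^{2}$)
$\frac{1}{-71106 + R{\left(T,-311 \right)}} = \frac{1}{-71106 + \left(227 - 311 \cdot 101^{2}\right)} = \frac{1}{-71106 + \left(227 - 3172511\right)} = \frac{1}{-71106 - 3172284} = \frac{1}{-3243390} = - \frac{1}{3243390}$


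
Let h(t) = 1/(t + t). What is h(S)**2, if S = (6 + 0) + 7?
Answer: 1/676 ≈ 0.0014793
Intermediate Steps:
S = 13 (S = 6 + 7 = 13)
h(t) = 1/(2*t)
h(S)**2 = ((1/2)/13)**2 = ((1/2)*(1/13))**2 = (1/26)**2 = 1/676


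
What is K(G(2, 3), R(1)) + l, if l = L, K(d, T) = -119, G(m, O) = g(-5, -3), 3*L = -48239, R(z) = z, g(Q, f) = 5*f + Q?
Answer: -48596/3 ≈ -16199.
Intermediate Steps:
g(Q, f) = Q + 5*f
L = -48239/3 (L = (⅓)*(-48239) = -48239/3 ≈ -16080.)
G(m, O) = -20 (G(m, O) = -5 + 5*(-3) = -5 - 15 = -20)
l = -48239/3 ≈ -16080.
K(G(2, 3), R(1)) + l = -119 - 48239/3 = -48596/3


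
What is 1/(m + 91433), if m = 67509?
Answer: 1/158942 ≈ 6.2916e-6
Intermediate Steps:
1/(m + 91433) = 1/(67509 + 91433) = 1/158942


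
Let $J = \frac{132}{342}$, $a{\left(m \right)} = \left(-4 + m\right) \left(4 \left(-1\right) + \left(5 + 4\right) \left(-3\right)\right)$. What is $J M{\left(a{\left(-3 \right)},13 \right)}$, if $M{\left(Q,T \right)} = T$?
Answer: $\frac{286}{57} \approx 5.0175$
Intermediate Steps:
$a{\left(m \right)} = 124 - 31 m$ ($a{\left(m \right)} = \left(-4 + m\right) \left(-4 + 9 \left(-3\right)\right) = \left(-4 + m\right) \left(-4 - 27\right) = \left(-4 + m\right) \left(-31\right) = 124 - 31 m$)
$J = \frac{22}{57}$ ($J = 132 \cdot \frac{1}{342} = \frac{22}{57} \approx 0.38596$)
$J M{\left(a{\left(-3 \right)},13 \right)} = \frac{22}{57} \cdot 13 = \frac{286}{57}$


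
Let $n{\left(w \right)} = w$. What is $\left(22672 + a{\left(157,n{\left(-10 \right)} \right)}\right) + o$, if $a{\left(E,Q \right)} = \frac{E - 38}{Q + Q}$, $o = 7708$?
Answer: $\frac{607481}{20} \approx 30374.0$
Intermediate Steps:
$a{\left(E,Q \right)} = \frac{-38 + E}{2 Q}$
$\left(22672 + a{\left(157,n{\left(-10 \right)} \right)}\right) + o = \left(22672 + \frac{-38 + 157}{2 \left(-10\right)}\right) + 7708 = \left(22672 + \frac{1}{2} \left(- \frac{1}{10}\right) 119\right) + 7708 = \left(22672 - \frac{119}{20}\right) + 7708 = \frac{453321}{20} + 7708 = \frac{607481}{20}$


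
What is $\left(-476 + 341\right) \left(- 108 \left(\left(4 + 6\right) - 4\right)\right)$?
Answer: $87480$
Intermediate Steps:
$\left(-476 + 341\right) \left(- 108 \left(\left(4 + 6\right) - 4\right)\right) = - 135 \left(- 108 \left(10 - 4\right)\right) = - 135 \left(\left(-108\right) 6\right) = \left(-135\right) \left(-648\right) = 87480$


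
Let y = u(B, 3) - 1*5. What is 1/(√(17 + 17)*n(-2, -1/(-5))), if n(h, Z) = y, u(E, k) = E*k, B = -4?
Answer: -√34/578 ≈ -0.010088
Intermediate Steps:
y = -17 (y = -4*3 - 1*5 = -12 - 5 = -17)
n(h, Z) = -17
1/(√(17 + 17)*n(-2, -1/(-5))) = 1/(√(17 + 17)*(-17)) = 1/(√34*(-17)) = 1/(-17*√34) = -√34/578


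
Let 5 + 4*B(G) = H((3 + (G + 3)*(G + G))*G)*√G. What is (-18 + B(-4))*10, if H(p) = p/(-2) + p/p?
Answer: -385/2 + 115*I ≈ -192.5 + 115.0*I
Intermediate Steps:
H(p) = 1 - p/2 (H(p) = p*(-½) + 1 = -p/2 + 1 = 1 - p/2)
B(G) = -5/4 + √G*(1 - G*(3 + 2*G*(3 + G))/2)/4 (B(G) = -5/4 + ((1 - (3 + (G + 3)*(G + G))*G/2)*√G)/4 = -5/4 + ((1 - (3 + (3 + G)*(2*G))*G/2)*√G)/4 = -5/4 + ((1 - (3 + 2*G*(3 + G))*G/2)*√G)/4 = -5/4 + ((1 - G*(3 + 2*G*(3 + G))/2)*√G)/4 = -5/4 + (√G*(1 - G*(3 + 2*G*(3 + G))/2))/4 = -5/4 + √G*(1 - G*(3 + 2*G*(3 + G))/2)/4)
(-18 + B(-4))*10 = (-18 + (-5/4 + √(-4)*(2 - 1*(-4)*(3 + 2*(-4)² + 6*(-4)))/8))*10 = (-18 + (-5/4 + (2*I)*(2 - 1*(-4)*(3 + 2*16 - 24))/8))*10 = (-18 + (-5/4 + (2*I)*(2 - 1*(-4)*(3 + 32 - 24))/8))*10 = (-18 + (-5/4 + (2*I)*(2 - 1*(-4)*11)/8))*10 = (-18 + (-5/4 + (2*I)*(2 + 44)/8))*10 = (-18 + (-5/4 + (⅛)*(2*I)*46))*10 = (-18 + (-5/4 + 23*I/2))*10 = (-77/4 + 23*I/2)*10 = -385/2 + 115*I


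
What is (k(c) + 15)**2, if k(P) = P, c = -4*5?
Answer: 25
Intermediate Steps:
c = -20
(k(c) + 15)**2 = (-20 + 15)**2 = (-5)**2 = 25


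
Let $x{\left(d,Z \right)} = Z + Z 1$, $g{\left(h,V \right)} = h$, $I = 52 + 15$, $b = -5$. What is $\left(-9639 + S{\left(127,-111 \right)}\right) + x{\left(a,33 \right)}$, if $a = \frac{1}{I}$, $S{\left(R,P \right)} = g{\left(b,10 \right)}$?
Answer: $-9578$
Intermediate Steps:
$I = 67$
$S{\left(R,P \right)} = -5$
$a = \frac{1}{67} \approx 0.014925$
$x{\left(d,Z \right)} = 2 Z$ ($x{\left(d,Z \right)} = Z + Z = 2 Z$)
$\left(-9639 + S{\left(127,-111 \right)}\right) + x{\left(a,33 \right)} = \left(-9639 - 5\right) + 2 \cdot 33 = -9644 + 66 = -9578$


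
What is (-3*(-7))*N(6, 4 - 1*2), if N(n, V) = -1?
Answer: -21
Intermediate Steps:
(-3*(-7))*N(6, 4 - 1*2) = -3*(-7)*(-1) = 21*(-1) = -21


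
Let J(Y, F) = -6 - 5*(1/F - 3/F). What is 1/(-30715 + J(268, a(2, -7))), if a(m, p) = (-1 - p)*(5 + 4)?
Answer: -27/829462 ≈ -3.2551e-5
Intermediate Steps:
a(m, p) = -9 - 9*p (a(m, p) = (-1 - p)*9 = -9 - 9*p)
J(Y, F) = -6 + 10/F (J(Y, F) = -6 - 5*(1/F - 3/F) = -6 - (-10)/F = -6 + 10/F)
1/(-30715 + J(268, a(2, -7))) = 1/(-30715 + (-6 + 10/(-9 - 9*(-7)))) = 1/(-30715 + (-6 + 10/(-9 + 63))) = 1/(-30715 + (-6 + 10/54)) = 1/(-30715 + (-6 + 10*(1/54))) = 1/(-30715 + (-6 + 5/27)) = 1/(-30715 - 157/27) = 1/(-829462/27) = -27/829462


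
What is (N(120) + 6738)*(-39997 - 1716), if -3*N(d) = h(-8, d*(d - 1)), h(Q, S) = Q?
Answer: -843520286/3 ≈ -2.8117e+8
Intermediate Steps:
N(d) = 8/3 (N(d) = -⅓*(-8) = 8/3)
(N(120) + 6738)*(-39997 - 1716) = (8/3 + 6738)*(-39997 - 1716) = (20222/3)*(-41713) = -843520286/3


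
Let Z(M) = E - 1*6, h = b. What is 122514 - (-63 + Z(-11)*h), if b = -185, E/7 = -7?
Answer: 112402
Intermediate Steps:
E = -49 (E = 7*(-7) = -49)
h = -185
Z(M) = -55 (Z(M) = -49 - 1*6 = -49 - 6 = -55)
122514 - (-63 + Z(-11)*h) = 122514 - (-63 - 55*(-185)) = 122514 - (-63 + 10175) = 122514 - 1*10112 = 122514 - 10112 = 112402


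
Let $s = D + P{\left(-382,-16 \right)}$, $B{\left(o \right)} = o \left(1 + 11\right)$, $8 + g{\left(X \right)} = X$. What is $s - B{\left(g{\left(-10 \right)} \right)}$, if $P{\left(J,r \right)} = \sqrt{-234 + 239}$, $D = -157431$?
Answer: $-157215 + \sqrt{5} \approx -1.5721 \cdot 10^{5}$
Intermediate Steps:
$P{\left(J,r \right)} = \sqrt{5}$
$g{\left(X \right)} = -8 + X$
$B{\left(o \right)} = 12 o$ ($B{\left(o \right)} = o 12 = 12 o$)
$s = -157431 + \sqrt{5} \approx -1.5743 \cdot 10^{5}$
$s - B{\left(g{\left(-10 \right)} \right)} = \left(-157431 + \sqrt{5}\right) - 12 \left(-8 - 10\right) = \left(-157431 + \sqrt{5}\right) - 12 \left(-18\right) = \left(-157431 + \sqrt{5}\right) - -216 = \left(-157431 + \sqrt{5}\right) + 216 = -157215 + \sqrt{5}$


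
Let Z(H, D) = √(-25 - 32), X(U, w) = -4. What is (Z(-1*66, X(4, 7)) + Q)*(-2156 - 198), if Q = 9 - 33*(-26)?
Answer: -2040918 - 2354*I*√57 ≈ -2.0409e+6 - 17772.0*I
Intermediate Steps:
Q = 867 (Q = 9 + 858 = 867)
Z(H, D) = I*√57 (Z(H, D) = √(-57) = I*√57)
(Z(-1*66, X(4, 7)) + Q)*(-2156 - 198) = (I*√57 + 867)*(-2156 - 198) = (867 + I*√57)*(-2354) = -2040918 - 2354*I*√57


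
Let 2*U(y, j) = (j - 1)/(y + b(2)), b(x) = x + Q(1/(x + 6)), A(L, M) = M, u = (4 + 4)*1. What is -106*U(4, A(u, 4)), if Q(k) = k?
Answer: -1272/49 ≈ -25.959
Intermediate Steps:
u = 8 (u = 8*1 = 8)
b(x) = x + 1/(6 + x) (b(x) = x + 1/(x + 6) = x + 1/(6 + x))
U(y, j) = (-1 + j)/(2*(17/8 + y)) (U(y, j) = ((j - 1)/(y + (1 + 2*(6 + 2))/(6 + 2)))/2 = ((-1 + j)/(y + (1 + 2*8)/8))/2 = ((-1 + j)/(y + (1 + 16)/8))/2 = ((-1 + j)/(y + (1/8)*17))/2 = ((-1 + j)/(y + 17/8))/2 = ((-1 + j)/(17/8 + y))/2 = (-1 + j)/(2*(17/8 + y)))
-106*U(4, A(u, 4)) = -424*(-1 + 4)/(17 + 8*4) = -424*3/(17 + 32) = -424*3/49 = -106*12/49 = -1272/49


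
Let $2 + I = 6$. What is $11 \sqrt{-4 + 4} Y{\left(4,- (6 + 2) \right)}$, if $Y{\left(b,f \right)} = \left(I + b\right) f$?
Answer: $0$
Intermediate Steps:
$I = 4$ ($I = -2 + 6 = 4$)
$Y{\left(b,f \right)} = f \left(4 + b\right)$ ($Y{\left(b,f \right)} = \left(4 + b\right) f = f \left(4 + b\right)$)
$11 \sqrt{-4 + 4} Y{\left(4,- (6 + 2) \right)} = 11 \sqrt{-4 + 4} - (6 + 2) \left(4 + 4\right) = 11 \sqrt{0} \left(-1\right) 8 \cdot 8 = 11 \cdot 0 \left(\left(-8\right) 8\right) = 0 \left(-64\right) = 0$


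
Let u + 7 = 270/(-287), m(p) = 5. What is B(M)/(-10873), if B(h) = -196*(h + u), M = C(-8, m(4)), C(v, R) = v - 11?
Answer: -216496/445793 ≈ -0.48564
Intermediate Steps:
C(v, R) = -11 + v
M = -19 (M = -11 - 8 = -19)
u = -2279/287 (u = -7 + 270/(-287) = -7 + 270*(-1/287) = -7 - 270/287 = -2279/287 ≈ -7.9408)
B(h) = 63812/41 - 196*h (B(h) = -196*(h - 2279/287) = -196*(-2279/287 + h) = 63812/41 - 196*h)
B(M)/(-10873) = (63812/41 - 196*(-19))/(-10873) = (63812/41 + 3724)*(-1/10873) = (216496/41)*(-1/10873) = -216496/445793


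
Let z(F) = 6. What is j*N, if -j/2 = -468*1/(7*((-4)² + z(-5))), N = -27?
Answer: -12636/77 ≈ -164.10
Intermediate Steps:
j = 468/77 (j = -(-936)/(((-4)² + 6)*7) = -(-936)/((16 + 6)*7) = -(-936)/(22*7) = -(-936)/154 = -2*(-234/77) = 468/77 ≈ 6.0779)
j*N = (468/77)*(-27) = -12636/77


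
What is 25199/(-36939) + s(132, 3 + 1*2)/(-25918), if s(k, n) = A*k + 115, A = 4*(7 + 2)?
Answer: -832889795/957385002 ≈ -0.86996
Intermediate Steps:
A = 36 (A = 4*9 = 36)
s(k, n) = 115 + 36*k (s(k, n) = 36*k + 115 = 115 + 36*k)
25199/(-36939) + s(132, 3 + 1*2)/(-25918) = 25199/(-36939) + (115 + 36*132)/(-25918) = 25199*(-1/36939) + (115 + 4752)*(-1/25918) = -25199/36939 + 4867*(-1/25918) = -25199/36939 - 4867/25918 = -832889795/957385002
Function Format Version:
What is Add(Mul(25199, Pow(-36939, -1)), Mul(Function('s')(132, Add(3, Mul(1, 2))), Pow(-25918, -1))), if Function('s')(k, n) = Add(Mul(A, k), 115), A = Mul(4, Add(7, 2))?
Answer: Rational(-832889795, 957385002) ≈ -0.86996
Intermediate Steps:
A = 36 (A = Mul(4, 9) = 36)
Function('s')(k, n) = Add(115, Mul(36, k)) (Function('s')(k, n) = Add(Mul(36, k), 115) = Add(115, Mul(36, k)))
Add(Mul(25199, Pow(-36939, -1)), Mul(Function('s')(132, Add(3, Mul(1, 2))), Pow(-25918, -1))) = Add(Mul(25199, Pow(-36939, -1)), Mul(Add(115, Mul(36, 132)), Pow(-25918, -1))) = Add(Mul(25199, Rational(-1, 36939)), Mul(Add(115, 4752), Rational(-1, 25918))) = Add(Rational(-25199, 36939), Mul(4867, Rational(-1, 25918))) = Add(Rational(-25199, 36939), Rational(-4867, 25918)) = Rational(-832889795, 957385002)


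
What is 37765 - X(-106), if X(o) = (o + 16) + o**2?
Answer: 26619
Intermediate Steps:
X(o) = 16 + o + o**2 (X(o) = (16 + o) + o**2 = 16 + o + o**2)
37765 - X(-106) = 37765 - (16 - 106 + (-106)**2) = 37765 - (16 - 106 + 11236) = 37765 - 1*11146 = 37765 - 11146 = 26619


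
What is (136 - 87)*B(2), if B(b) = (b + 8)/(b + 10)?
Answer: 245/6 ≈ 40.833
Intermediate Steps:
B(b) = (8 + b)/(10 + b)
(136 - 87)*B(2) = (136 - 87)*((8 + 2)/(10 + 2)) = 49*(10/12) = 49*((1/12)*10) = 49*(⅚) = 245/6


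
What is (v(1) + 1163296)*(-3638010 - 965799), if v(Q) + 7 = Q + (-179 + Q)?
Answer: -5354745493608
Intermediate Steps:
v(Q) = -186 + 2*Q (v(Q) = -7 + (Q + (-179 + Q)) = -7 + (-179 + 2*Q) = -186 + 2*Q)
(v(1) + 1163296)*(-3638010 - 965799) = ((-186 + 2*1) + 1163296)*(-3638010 - 965799) = ((-186 + 2) + 1163296)*(-4603809) = (-184 + 1163296)*(-4603809) = 1163112*(-4603809) = -5354745493608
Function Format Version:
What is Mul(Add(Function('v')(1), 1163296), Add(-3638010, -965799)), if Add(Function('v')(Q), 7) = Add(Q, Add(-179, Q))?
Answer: -5354745493608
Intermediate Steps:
Function('v')(Q) = Add(-186, Mul(2, Q)) (Function('v')(Q) = Add(-7, Add(Q, Add(-179, Q))) = Add(-7, Add(-179, Mul(2, Q))) = Add(-186, Mul(2, Q)))
Mul(Add(Function('v')(1), 1163296), Add(-3638010, -965799)) = Mul(Add(Add(-186, Mul(2, 1)), 1163296), Add(-3638010, -965799)) = Mul(Add(Add(-186, 2), 1163296), -4603809) = Mul(Add(-184, 1163296), -4603809) = Mul(1163112, -4603809) = -5354745493608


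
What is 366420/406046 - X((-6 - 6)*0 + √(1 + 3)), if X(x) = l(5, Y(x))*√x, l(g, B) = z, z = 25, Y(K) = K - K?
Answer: 183210/203023 - 25*√2 ≈ -34.453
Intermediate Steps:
Y(K) = 0
l(g, B) = 25
X(x) = 25*√x
366420/406046 - X((-6 - 6)*0 + √(1 + 3)) = 366420/406046 - 25*√((-6 - 6)*0 + √(1 + 3)) = 366420*(1/406046) - 25*√(-12*0 + √4) = 183210/203023 - 25*√(0 + 2) = 183210/203023 - 25*√2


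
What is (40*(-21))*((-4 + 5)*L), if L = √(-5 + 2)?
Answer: -840*I*√3 ≈ -1454.9*I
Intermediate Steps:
L = I*√3 (L = √(-3) = I*√3 ≈ 1.732*I)
(40*(-21))*((-4 + 5)*L) = (40*(-21))*((-4 + 5)*(I*√3)) = -840*I*√3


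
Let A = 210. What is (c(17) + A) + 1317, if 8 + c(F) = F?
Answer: 1536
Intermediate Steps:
c(F) = -8 + F
(c(17) + A) + 1317 = ((-8 + 17) + 210) + 1317 = (9 + 210) + 1317 = 219 + 1317 = 1536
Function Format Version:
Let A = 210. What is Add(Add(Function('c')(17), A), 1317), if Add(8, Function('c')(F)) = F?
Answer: 1536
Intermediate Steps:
Function('c')(F) = Add(-8, F)
Add(Add(Function('c')(17), A), 1317) = Add(Add(Add(-8, 17), 210), 1317) = Add(Add(9, 210), 1317) = Add(219, 1317) = 1536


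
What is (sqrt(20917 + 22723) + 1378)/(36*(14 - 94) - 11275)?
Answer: -1378/14155 - 2*sqrt(10910)/14155 ≈ -0.11211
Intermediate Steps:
(sqrt(20917 + 22723) + 1378)/(36*(14 - 94) - 11275) = (sqrt(43640) + 1378)/(36*(-80) - 11275) = (2*sqrt(10910) + 1378)/(-2880 - 11275) = (1378 + 2*sqrt(10910))/(-14155) = (1378 + 2*sqrt(10910))*(-1/14155) = -1378/14155 - 2*sqrt(10910)/14155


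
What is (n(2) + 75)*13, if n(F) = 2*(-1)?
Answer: 949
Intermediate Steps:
n(F) = -2
(n(2) + 75)*13 = (-2 + 75)*13 = 73*13 = 949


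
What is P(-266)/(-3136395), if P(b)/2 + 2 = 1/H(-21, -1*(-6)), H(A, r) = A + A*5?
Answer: 11/8590995 ≈ 1.2804e-6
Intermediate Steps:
H(A, r) = 6*A (H(A, r) = A + 5*A = 6*A)
P(b) = -253/63 (P(b) = -4 + 2/((6*(-21))) = -4 + 2/(-126) = -4 + 2*(-1/126) = -4 - 1/63 = -253/63)
P(-266)/(-3136395) = -253/63/(-3136395) = -253/63*(-1/3136395) = 11/8590995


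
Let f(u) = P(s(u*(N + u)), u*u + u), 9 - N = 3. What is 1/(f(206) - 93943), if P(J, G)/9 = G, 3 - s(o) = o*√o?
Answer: 1/289835 ≈ 3.4502e-6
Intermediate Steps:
N = 6 (N = 9 - 1*3 = 9 - 3 = 6)
s(o) = 3 - o^(3/2) (s(o) = 3 - o*√o = 3 - o^(3/2))
P(J, G) = 9*G
f(u) = 9*u + 9*u² (f(u) = 9*(u*u + u) = 9*(u² + u) = 9*(u + u²) = 9*u + 9*u²)
1/(f(206) - 93943) = 1/(9*206*(1 + 206) - 93943) = 1/(9*206*207 - 93943) = 1/(383778 - 93943) = 1/289835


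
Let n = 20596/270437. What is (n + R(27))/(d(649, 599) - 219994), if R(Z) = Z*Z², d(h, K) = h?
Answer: -5323032067/59319003765 ≈ -0.089736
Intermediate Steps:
n = 20596/270437 (n = 20596*(1/270437) = 20596/270437 ≈ 0.076158)
R(Z) = Z³
(n + R(27))/(d(649, 599) - 219994) = (20596/270437 + 27³)/(649 - 219994) = (20596/270437 + 19683)/(-219345) = (5323032067/270437)*(-1/219345) = -5323032067/59319003765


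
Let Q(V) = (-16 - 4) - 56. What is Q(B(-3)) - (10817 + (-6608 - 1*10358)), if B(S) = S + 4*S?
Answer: 6073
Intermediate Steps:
B(S) = 5*S
Q(V) = -76 (Q(V) = -20 - 56 = -76)
Q(B(-3)) - (10817 + (-6608 - 1*10358)) = -76 - (10817 + (-6608 - 1*10358)) = -76 - (10817 + (-6608 - 10358)) = -76 - (10817 - 16966) = -76 - 1*(-6149) = -76 + 6149 = 6073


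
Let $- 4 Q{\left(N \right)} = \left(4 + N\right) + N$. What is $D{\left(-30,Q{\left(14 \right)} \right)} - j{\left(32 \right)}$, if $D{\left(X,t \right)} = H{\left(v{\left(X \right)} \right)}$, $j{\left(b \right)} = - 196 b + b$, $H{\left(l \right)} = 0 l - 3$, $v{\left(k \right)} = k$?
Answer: $6237$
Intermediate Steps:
$Q{\left(N \right)} = -1 - \frac{N}{2}$ ($Q{\left(N \right)} = - \frac{\left(4 + N\right) + N}{4} = - \frac{4 + 2 N}{4} = -1 - \frac{N}{2}$)
$H{\left(l \right)} = -3$ ($H{\left(l \right)} = 0 - 3 = -3$)
$j{\left(b \right)} = - 195 b$
$D{\left(X,t \right)} = -3$
$D{\left(-30,Q{\left(14 \right)} \right)} - j{\left(32 \right)} = -3 - \left(-195\right) 32 = -3 - -6240 = -3 + 6240 = 6237$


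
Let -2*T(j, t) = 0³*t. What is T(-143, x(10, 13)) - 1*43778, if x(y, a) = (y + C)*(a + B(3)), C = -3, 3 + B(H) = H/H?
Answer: -43778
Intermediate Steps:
B(H) = -2 (B(H) = -3 + H/H = -3 + 1 = -2)
x(y, a) = (-3 + y)*(-2 + a) (x(y, a) = (y - 3)*(a - 2) = (-3 + y)*(-2 + a))
T(j, t) = 0 (T(j, t) = -0³*t/2 = -0*t = -½*0 = 0)
T(-143, x(10, 13)) - 1*43778 = 0 - 1*43778 = 0 - 43778 = -43778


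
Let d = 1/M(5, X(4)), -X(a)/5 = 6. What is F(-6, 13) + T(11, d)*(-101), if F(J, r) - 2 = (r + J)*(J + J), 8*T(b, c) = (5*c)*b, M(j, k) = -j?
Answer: 455/8 ≈ 56.875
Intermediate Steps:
X(a) = -30 (X(a) = -5*6 = -30)
d = -⅕ (d = 1/(-1*5) = 1/(-5) = -⅕ ≈ -0.20000)
T(b, c) = 5*b*c/8 (T(b, c) = ((5*c)*b)/8 = (5*b*c)/8 = 5*b*c/8)
F(J, r) = 2 + 2*J*(J + r) (F(J, r) = 2 + (r + J)*(J + J) = 2 + (J + r)*(2*J) = 2 + 2*J*(J + r))
F(-6, 13) + T(11, d)*(-101) = (2 + 2*(-6)² + 2*(-6)*13) + ((5/8)*11*(-⅕))*(-101) = (2 + 2*36 - 156) - 11/8*(-101) = (2 + 72 - 156) + 1111/8 = -82 + 1111/8 = 455/8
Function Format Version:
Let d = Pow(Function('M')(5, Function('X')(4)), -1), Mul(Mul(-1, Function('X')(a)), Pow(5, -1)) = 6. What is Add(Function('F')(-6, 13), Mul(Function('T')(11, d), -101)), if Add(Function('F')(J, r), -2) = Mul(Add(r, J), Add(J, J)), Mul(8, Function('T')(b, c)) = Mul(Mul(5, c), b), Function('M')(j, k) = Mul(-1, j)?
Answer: Rational(455, 8) ≈ 56.875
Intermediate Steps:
Function('X')(a) = -30 (Function('X')(a) = Mul(-5, 6) = -30)
d = Rational(-1, 5) (d = Pow(Mul(-1, 5), -1) = Pow(-5, -1) = Rational(-1, 5) ≈ -0.20000)
Function('T')(b, c) = Mul(Rational(5, 8), b, c) (Function('T')(b, c) = Mul(Rational(1, 8), Mul(Mul(5, c), b)) = Mul(Rational(1, 8), Mul(5, b, c)) = Mul(Rational(5, 8), b, c))
Function('F')(J, r) = Add(2, Mul(2, J, Add(J, r))) (Function('F')(J, r) = Add(2, Mul(Add(r, J), Add(J, J))) = Add(2, Mul(Add(J, r), Mul(2, J))) = Add(2, Mul(2, J, Add(J, r))))
Add(Function('F')(-6, 13), Mul(Function('T')(11, d), -101)) = Add(Add(2, Mul(2, Pow(-6, 2)), Mul(2, -6, 13)), Mul(Mul(Rational(5, 8), 11, Rational(-1, 5)), -101)) = Add(Add(2, Mul(2, 36), -156), Mul(Rational(-11, 8), -101)) = Add(Add(2, 72, -156), Rational(1111, 8)) = Add(-82, Rational(1111, 8)) = Rational(455, 8)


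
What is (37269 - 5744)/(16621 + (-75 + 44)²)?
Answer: 31525/17582 ≈ 1.7930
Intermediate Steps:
(37269 - 5744)/(16621 + (-75 + 44)²) = 31525/(16621 + (-31)²) = 31525/(16621 + 961) = 31525/17582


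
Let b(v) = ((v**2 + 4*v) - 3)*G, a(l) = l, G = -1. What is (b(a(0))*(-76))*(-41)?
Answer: 9348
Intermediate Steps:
b(v) = 3 - v**2 - 4*v (b(v) = ((v**2 + 4*v) - 3)*(-1) = (-3 + v**2 + 4*v)*(-1) = 3 - v**2 - 4*v)
(b(a(0))*(-76))*(-41) = ((3 - 1*0**2 - 4*0)*(-76))*(-41) = ((3 - 1*0 + 0)*(-76))*(-41) = ((3 + 0 + 0)*(-76))*(-41) = (3*(-76))*(-41) = -228*(-41) = 9348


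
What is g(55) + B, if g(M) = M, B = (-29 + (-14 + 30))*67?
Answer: -816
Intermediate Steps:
B = -871 (B = (-29 + 16)*67 = -13*67 = -871)
g(55) + B = 55 - 871 = -816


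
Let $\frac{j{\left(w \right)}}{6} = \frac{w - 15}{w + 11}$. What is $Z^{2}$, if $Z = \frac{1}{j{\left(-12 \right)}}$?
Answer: $\frac{1}{26244} \approx 3.8104 \cdot 10^{-5}$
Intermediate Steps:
$j{\left(w \right)} = \frac{6 \left(-15 + w\right)}{11 + w}$ ($j{\left(w \right)} = 6 \frac{w - 15}{w + 11} = 6 \frac{-15 + w}{11 + w} = \frac{6 \left(-15 + w\right)}{11 + w}$)
$Z = \frac{1}{162}$ ($Z = \frac{1}{6 \frac{1}{11 - 12} \left(-15 - 12\right)} = \frac{1}{6 \frac{1}{-1} \left(-27\right)} = \frac{1}{6 \left(-1\right) \left(-27\right)} = \frac{1}{162} \approx 0.0061728$)
$Z^{2} = \left(\frac{1}{162}\right)^{2} = \frac{1}{26244}$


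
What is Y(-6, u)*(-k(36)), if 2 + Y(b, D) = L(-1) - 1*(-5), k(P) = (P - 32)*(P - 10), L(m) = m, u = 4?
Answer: -208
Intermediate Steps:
k(P) = (-32 + P)*(-10 + P)
Y(b, D) = 2 (Y(b, D) = -2 + (-1 - 1*(-5)) = -2 + (-1 + 5) = -2 + 4 = 2)
Y(-6, u)*(-k(36)) = 2*(-(320 + 36² - 42*36)) = 2*(-(320 + 1296 - 1512)) = 2*(-1*104) = 2*(-104) = -208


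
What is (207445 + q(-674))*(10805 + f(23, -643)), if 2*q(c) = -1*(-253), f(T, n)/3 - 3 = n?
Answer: 3688545555/2 ≈ 1.8443e+9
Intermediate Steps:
f(T, n) = 9 + 3*n
q(c) = 253/2 (q(c) = (-1*(-253))/2 = (1/2)*253 = 253/2)
(207445 + q(-674))*(10805 + f(23, -643)) = (207445 + 253/2)*(10805 + (9 + 3*(-643))) = 415143*(10805 + (9 - 1929))/2 = 415143*(10805 - 1920)/2 = (415143/2)*8885 = 3688545555/2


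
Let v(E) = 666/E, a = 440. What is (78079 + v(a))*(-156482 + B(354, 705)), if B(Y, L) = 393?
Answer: -2681252044457/220 ≈ -1.2188e+10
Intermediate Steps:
(78079 + v(a))*(-156482 + B(354, 705)) = (78079 + 666/440)*(-156482 + 393) = (78079 + 666*(1/440))*(-156089) = (78079 + 333/220)*(-156089) = (17177713/220)*(-156089) = -2681252044457/220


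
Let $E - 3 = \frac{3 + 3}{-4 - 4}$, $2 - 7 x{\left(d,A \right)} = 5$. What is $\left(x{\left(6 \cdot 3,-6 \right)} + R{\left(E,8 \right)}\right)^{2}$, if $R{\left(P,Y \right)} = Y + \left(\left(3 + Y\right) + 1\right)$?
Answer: $\frac{18769}{49} \approx 383.04$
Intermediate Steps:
$x{\left(d,A \right)} = - \frac{3}{7}$ ($x{\left(d,A \right)} = \frac{2}{7} - \frac{5}{7} = - \frac{3}{7}$)
$E = \frac{9}{4}$ ($E = 3 + \frac{3 + 3}{-4 - 4} = 3 + \frac{6}{-8} = 3 + 6 \left(- \frac{1}{8}\right) = 3 - \frac{3}{4} = \frac{9}{4} \approx 2.25$)
$R{\left(P,Y \right)} = 4 + 2 Y$ ($R{\left(P,Y \right)} = Y + \left(4 + Y\right) = 4 + 2 Y$)
$\left(x{\left(6 \cdot 3,-6 \right)} + R{\left(E,8 \right)}\right)^{2} = \left(- \frac{3}{7} + \left(4 + 2 \cdot 8\right)\right)^{2} = \left(- \frac{3}{7} + \left(4 + 16\right)\right)^{2} = \left(- \frac{3}{7} + 20\right)^{2} = \left(\frac{137}{7}\right)^{2} = \frac{18769}{49}$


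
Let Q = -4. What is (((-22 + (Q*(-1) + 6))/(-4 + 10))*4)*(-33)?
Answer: 264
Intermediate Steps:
(((-22 + (Q*(-1) + 6))/(-4 + 10))*4)*(-33) = (((-22 + (-4*(-1) + 6))/(-4 + 10))*4)*(-33) = (((-22 + (4 + 6))/6)*4)*(-33) = (((-22 + 10)*(⅙))*4)*(-33) = (-12*⅙*4)*(-33) = -2*4*(-33) = -8*(-33) = 264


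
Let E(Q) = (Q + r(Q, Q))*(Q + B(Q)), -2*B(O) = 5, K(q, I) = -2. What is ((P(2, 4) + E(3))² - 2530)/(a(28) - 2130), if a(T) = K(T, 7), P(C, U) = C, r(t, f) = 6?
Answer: 9951/8528 ≈ 1.1669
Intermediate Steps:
B(O) = -5/2 (B(O) = -½*5 = -5/2)
E(Q) = (6 + Q)*(-5/2 + Q) (E(Q) = (Q + 6)*(Q - 5/2) = (6 + Q)*(-5/2 + Q))
a(T) = -2
((P(2, 4) + E(3))² - 2530)/(a(28) - 2130) = ((2 + (-15 + 3² + (7/2)*3))² - 2530)/(-2 - 2130) = ((2 + (-15 + 9 + 21/2))² - 2530)/(-2132) = ((2 + 9/2)² - 2530)*(-1/2132) = ((13/2)² - 2530)*(-1/2132) = (169/4 - 2530)*(-1/2132) = -9951/4*(-1/2132) = 9951/8528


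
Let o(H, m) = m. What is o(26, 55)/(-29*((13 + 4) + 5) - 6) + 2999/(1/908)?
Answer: 1753671193/644 ≈ 2.7231e+6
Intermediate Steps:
o(26, 55)/(-29*((13 + 4) + 5) - 6) + 2999/(1/908) = 55/(-29*((13 + 4) + 5) - 6) + 2999/(1/908) = 55/(-29*(17 + 5) - 6) + 2999/(1/908) = 55/(-29*22 - 6) + 2999*908 = 55/(-638 - 6) + 2723092 = 55/(-644) + 2723092 = 55*(-1/644) + 2723092 = -55/644 + 2723092 = 1753671193/644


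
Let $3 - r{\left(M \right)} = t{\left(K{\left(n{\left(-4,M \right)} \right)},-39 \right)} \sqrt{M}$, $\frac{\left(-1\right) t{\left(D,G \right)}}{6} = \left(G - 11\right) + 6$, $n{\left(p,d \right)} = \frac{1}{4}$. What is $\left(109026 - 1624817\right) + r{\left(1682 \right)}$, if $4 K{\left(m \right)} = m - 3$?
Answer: $-1515788 - 7656 \sqrt{2} \approx -1.5266 \cdot 10^{6}$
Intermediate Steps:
$n{\left(p,d \right)} = \frac{1}{4}$
$K{\left(m \right)} = - \frac{3}{4} + \frac{m}{4}$ ($K{\left(m \right)} = \frac{m - 3}{4} = \frac{-3 + m}{4} = - \frac{3}{4} + \frac{m}{4}$)
$t{\left(D,G \right)} = 30 - 6 G$ ($t{\left(D,G \right)} = - 6 \left(\left(G - 11\right) + 6\right) = - 6 \left(\left(-11 + G\right) + 6\right) = - 6 \left(-5 + G\right) = 30 - 6 G$)
$r{\left(M \right)} = 3 - 264 \sqrt{M}$ ($r{\left(M \right)} = 3 - \left(30 - -234\right) \sqrt{M} = 3 - \left(30 + 234\right) \sqrt{M} = 3 - 264 \sqrt{M}$)
$\left(109026 - 1624817\right) + r{\left(1682 \right)} = \left(109026 - 1624817\right) + \left(3 - 264 \sqrt{1682}\right) = -1515791 + \left(3 - 264 \cdot 29 \sqrt{2}\right) = -1515791 + \left(3 - 7656 \sqrt{2}\right) = -1515788 - 7656 \sqrt{2}$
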